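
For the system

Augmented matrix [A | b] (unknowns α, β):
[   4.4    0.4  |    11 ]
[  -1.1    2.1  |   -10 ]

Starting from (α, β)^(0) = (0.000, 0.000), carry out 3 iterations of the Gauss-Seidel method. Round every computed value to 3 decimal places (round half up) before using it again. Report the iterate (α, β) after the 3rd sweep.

(2.799, -3.296)

Iteration 1:
  α = (11 - (0.4)·0.000) / (4.4) = 2.500
  β = (-10 - (-1.1)·2.500) / (2.1) = -3.452
Iteration 2:
  α = (11 - (0.4)·-3.452) / (4.4) = 2.814
  β = (-10 - (-1.1)·2.814) / (2.1) = -3.288
Iteration 3:
  α = (11 - (0.4)·-3.288) / (4.4) = 2.799
  β = (-10 - (-1.1)·2.799) / (2.1) = -3.296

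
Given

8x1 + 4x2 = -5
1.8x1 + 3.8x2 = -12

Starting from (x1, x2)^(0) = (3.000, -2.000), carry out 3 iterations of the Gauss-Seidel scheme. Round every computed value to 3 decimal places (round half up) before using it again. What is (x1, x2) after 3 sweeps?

(1.201, -3.727)

Iteration 1:
  x1 = (-5 - (4)·-2.000) / (8) = 0.375
  x2 = (-12 - (1.8)·0.375) / (3.8) = -3.336
Iteration 2:
  x1 = (-5 - (4)·-3.336) / (8) = 1.043
  x2 = (-12 - (1.8)·1.043) / (3.8) = -3.652
Iteration 3:
  x1 = (-5 - (4)·-3.652) / (8) = 1.201
  x2 = (-12 - (1.8)·1.201) / (3.8) = -3.727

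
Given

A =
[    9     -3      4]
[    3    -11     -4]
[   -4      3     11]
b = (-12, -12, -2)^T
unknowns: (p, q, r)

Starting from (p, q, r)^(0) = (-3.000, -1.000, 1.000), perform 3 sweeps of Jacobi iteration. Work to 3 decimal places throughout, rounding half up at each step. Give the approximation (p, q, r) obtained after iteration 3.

Iteration 1:
  p = (-12 - (-3)·-1.000 - (4)·1.000) / (9) = -2.111
  q = (-12 - (3)·-3.000 - (-4)·1.000) / (-11) = -0.091
  r = (-2 - (-4)·-3.000 - (3)·-1.000) / (11) = -1.000
Iteration 2:
  p = (-12 - (-3)·-0.091 - (4)·-1.000) / (9) = -0.919
  q = (-12 - (3)·-2.111 - (-4)·-1.000) / (-11) = 0.879
  r = (-2 - (-4)·-2.111 - (3)·-0.091) / (11) = -0.925
Iteration 3:
  p = (-12 - (-3)·0.879 - (4)·-0.925) / (9) = -0.629
  q = (-12 - (3)·-0.919 - (-4)·-0.925) / (-11) = 1.177
  r = (-2 - (-4)·-0.919 - (3)·0.879) / (11) = -0.756

(-0.629, 1.177, -0.756)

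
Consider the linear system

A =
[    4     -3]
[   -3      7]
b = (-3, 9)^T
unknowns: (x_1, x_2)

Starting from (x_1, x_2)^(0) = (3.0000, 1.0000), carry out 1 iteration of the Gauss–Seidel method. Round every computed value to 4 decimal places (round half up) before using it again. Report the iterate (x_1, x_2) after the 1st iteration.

Iteration 1:
  x_1 = (-3 - (-3)·1.0000) / (4) = 0.0000
  x_2 = (9 - (-3)·0.0000) / (7) = 1.2857

(0.0000, 1.2857)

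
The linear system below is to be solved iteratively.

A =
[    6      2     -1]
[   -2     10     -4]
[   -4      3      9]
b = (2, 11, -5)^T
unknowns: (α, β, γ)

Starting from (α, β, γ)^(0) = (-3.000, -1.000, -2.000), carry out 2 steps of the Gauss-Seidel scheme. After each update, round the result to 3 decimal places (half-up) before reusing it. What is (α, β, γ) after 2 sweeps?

(0.123, 0.913, -0.805)

Iteration 1:
  α = (2 - (2)·-1.000 - (-1)·-2.000) / (6) = 0.333
  β = (11 - (-2)·0.333 - (-4)·-2.000) / (10) = 0.367
  γ = (-5 - (-4)·0.333 - (3)·0.367) / (9) = -0.530
Iteration 2:
  α = (2 - (2)·0.367 - (-1)·-0.530) / (6) = 0.123
  β = (11 - (-2)·0.123 - (-4)·-0.530) / (10) = 0.913
  γ = (-5 - (-4)·0.123 - (3)·0.913) / (9) = -0.805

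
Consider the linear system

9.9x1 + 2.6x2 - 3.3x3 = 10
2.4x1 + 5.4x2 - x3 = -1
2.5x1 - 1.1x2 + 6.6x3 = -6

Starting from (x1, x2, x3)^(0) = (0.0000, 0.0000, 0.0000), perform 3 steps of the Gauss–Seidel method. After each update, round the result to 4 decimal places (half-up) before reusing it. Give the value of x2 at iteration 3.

-0.7712

Iteration 1:
  x1 = (10 - (2.6)·0.0000 - (-3.3)·0.0000) / (9.9) = 1.0101
  x2 = (-1 - (2.4)·1.0101 - (-1)·0.0000) / (5.4) = -0.6341
  x3 = (-6 - (2.5)·1.0101 - (-1.1)·-0.6341) / (6.6) = -1.3974
Iteration 2:
  x1 = (10 - (2.6)·-0.6341 - (-3.3)·-1.3974) / (9.9) = 0.7108
  x2 = (-1 - (2.4)·0.7108 - (-1)·-1.3974) / (5.4) = -0.7599
  x3 = (-6 - (2.5)·0.7108 - (-1.1)·-0.7599) / (6.6) = -1.3050
Iteration 3:
  x1 = (10 - (2.6)·-0.7599 - (-3.3)·-1.3050) / (9.9) = 0.7747
  x2 = (-1 - (2.4)·0.7747 - (-1)·-1.3050) / (5.4) = -0.7712
  x3 = (-6 - (2.5)·0.7747 - (-1.1)·-0.7712) / (6.6) = -1.3311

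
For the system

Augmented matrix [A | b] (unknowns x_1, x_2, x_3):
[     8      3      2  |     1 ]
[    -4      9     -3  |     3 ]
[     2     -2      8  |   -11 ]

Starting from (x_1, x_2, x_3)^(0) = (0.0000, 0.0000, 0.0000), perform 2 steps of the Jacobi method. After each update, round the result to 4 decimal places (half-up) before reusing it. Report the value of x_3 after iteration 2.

-1.3229

Iteration 1:
  x_1 = (1 - (3)·0.0000 - (2)·0.0000) / (8) = 0.1250
  x_2 = (3 - (-4)·0.0000 - (-3)·0.0000) / (9) = 0.3333
  x_3 = (-11 - (2)·0.0000 - (-2)·0.0000) / (8) = -1.3750
Iteration 2:
  x_1 = (1 - (3)·0.3333 - (2)·-1.3750) / (8) = 0.3438
  x_2 = (3 - (-4)·0.1250 - (-3)·-1.3750) / (9) = -0.0694
  x_3 = (-11 - (2)·0.1250 - (-2)·0.3333) / (8) = -1.3229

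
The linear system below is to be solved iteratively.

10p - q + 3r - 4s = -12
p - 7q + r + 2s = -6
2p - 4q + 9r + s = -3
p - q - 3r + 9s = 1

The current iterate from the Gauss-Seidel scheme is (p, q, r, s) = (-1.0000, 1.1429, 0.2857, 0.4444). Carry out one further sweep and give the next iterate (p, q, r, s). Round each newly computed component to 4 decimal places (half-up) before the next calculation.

(-0.9937, 0.8830, 0.2306, 0.3965)

One sweep:
  p = (-12 - (-1)·1.1429 - (3)·0.2857 - (-4)·0.4444) / (10) = -0.9937
  q = (-6 - (1)·-0.9937 - (1)·0.2857 - (2)·0.4444) / (-7) = 0.8830
  r = (-3 - (2)·-0.9937 - (-4)·0.8830 - (1)·0.4444) / (9) = 0.2306
  s = (1 - (1)·-0.9937 - (-1)·0.8830 - (-3)·0.2306) / (9) = 0.3965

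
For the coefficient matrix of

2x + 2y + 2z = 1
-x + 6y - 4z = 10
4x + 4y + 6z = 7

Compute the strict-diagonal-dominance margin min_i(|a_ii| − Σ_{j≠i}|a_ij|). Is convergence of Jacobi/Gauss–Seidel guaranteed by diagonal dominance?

row 1: |2| − (2+2) = -2
row 2: |6| − (1+4) = 1
row 3: |6| − (4+4) = -2
minimum over rows = -2 → not strictly diagonally dominant

-2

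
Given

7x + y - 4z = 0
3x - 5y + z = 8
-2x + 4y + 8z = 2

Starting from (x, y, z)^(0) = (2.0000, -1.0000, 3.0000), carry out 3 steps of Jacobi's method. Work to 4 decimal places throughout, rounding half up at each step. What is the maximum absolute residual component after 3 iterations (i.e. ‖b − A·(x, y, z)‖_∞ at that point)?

2.7178

Iteration 1:
  x = (0 - (1)·-1.0000 - (-4)·3.0000) / (7) = 1.8571
  y = (8 - (3)·2.0000 - (1)·3.0000) / (-5) = 0.2000
  z = (2 - (-2)·2.0000 - (4)·-1.0000) / (8) = 1.2500
Iteration 2:
  x = (0 - (1)·0.2000 - (-4)·1.2500) / (7) = 0.6857
  y = (8 - (3)·1.8571 - (1)·1.2500) / (-5) = -0.2357
  z = (2 - (-2)·1.8571 - (4)·0.2000) / (8) = 0.6143
Iteration 3:
  x = (0 - (1)·-0.2357 - (-4)·0.6143) / (7) = 0.3847
  y = (8 - (3)·0.6857 - (1)·0.6143) / (-5) = -1.0657
  z = (2 - (-2)·0.6857 - (4)·-0.2357) / (8) = 0.5393
Residual b − A·x = (0.5300, 0.9781, 2.7178); ∞-norm = 2.7178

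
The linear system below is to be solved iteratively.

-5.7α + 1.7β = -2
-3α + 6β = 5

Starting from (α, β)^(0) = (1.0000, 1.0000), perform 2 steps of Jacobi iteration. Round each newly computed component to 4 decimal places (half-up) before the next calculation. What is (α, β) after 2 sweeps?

(0.7485, 1.1579)

Iteration 1:
  α = (-2 - (1.7)·1.0000) / (-5.7) = 0.6491
  β = (5 - (-3)·1.0000) / (6) = 1.3333
Iteration 2:
  α = (-2 - (1.7)·1.3333) / (-5.7) = 0.7485
  β = (5 - (-3)·0.6491) / (6) = 1.1579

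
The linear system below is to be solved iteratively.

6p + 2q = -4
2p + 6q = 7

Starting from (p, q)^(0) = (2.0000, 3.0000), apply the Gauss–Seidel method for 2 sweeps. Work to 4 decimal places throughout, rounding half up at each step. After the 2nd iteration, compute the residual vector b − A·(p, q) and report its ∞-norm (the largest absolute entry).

Iteration 1:
  p = (-4 - (2)·3.0000) / (6) = -1.6667
  q = (7 - (2)·-1.6667) / (6) = 1.7222
Iteration 2:
  p = (-4 - (2)·1.7222) / (6) = -1.2407
  q = (7 - (2)·-1.2407) / (6) = 1.5802
Residual b − A·x = (0.2838, 0.0002); ∞-norm = 0.2838

0.2838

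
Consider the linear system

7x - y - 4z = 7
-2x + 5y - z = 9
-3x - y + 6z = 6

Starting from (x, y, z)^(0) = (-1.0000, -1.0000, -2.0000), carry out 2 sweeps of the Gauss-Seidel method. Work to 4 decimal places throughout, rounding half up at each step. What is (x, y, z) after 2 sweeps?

Iteration 1:
  x = (7 - (-1)·-1.0000 - (-4)·-2.0000) / (7) = -0.2857
  y = (9 - (-2)·-0.2857 - (-1)·-2.0000) / (5) = 1.2857
  z = (6 - (-3)·-0.2857 - (-1)·1.2857) / (6) = 1.0714
Iteration 2:
  x = (7 - (-1)·1.2857 - (-4)·1.0714) / (7) = 1.7959
  y = (9 - (-2)·1.7959 - (-1)·1.0714) / (5) = 2.7326
  z = (6 - (-3)·1.7959 - (-1)·2.7326) / (6) = 2.3534

(1.7959, 2.7326, 2.3534)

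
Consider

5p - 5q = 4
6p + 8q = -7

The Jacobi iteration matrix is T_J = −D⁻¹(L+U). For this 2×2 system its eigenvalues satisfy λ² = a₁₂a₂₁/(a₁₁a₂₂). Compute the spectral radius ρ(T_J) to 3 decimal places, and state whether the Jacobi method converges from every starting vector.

0.866

a₁₂a₂₁/(a₁₁a₂₂) = (-5)·(6) / ((5)·(8)) = -0.750000
ρ = √|-0.750000| = √0.750000 = 0.866
ρ < 1, so Jacobi converges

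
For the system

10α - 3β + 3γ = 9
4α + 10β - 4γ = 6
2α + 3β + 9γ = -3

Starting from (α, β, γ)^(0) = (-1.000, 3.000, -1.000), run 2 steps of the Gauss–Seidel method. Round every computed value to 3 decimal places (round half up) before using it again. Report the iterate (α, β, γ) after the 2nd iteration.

(0.884, 0.012, -0.534)

Iteration 1:
  α = (9 - (-3)·3.000 - (3)·-1.000) / (10) = 2.100
  β = (6 - (4)·2.100 - (-4)·-1.000) / (10) = -0.640
  γ = (-3 - (2)·2.100 - (3)·-0.640) / (9) = -0.587
Iteration 2:
  α = (9 - (-3)·-0.640 - (3)·-0.587) / (10) = 0.884
  β = (6 - (4)·0.884 - (-4)·-0.587) / (10) = 0.012
  γ = (-3 - (2)·0.884 - (3)·0.012) / (9) = -0.534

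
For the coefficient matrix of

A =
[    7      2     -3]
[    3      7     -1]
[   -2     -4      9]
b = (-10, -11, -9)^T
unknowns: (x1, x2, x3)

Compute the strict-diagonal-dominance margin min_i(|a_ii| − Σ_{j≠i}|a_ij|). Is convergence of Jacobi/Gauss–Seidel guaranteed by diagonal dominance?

row 1: |7| − (2+3) = 2
row 2: |7| − (3+1) = 3
row 3: |9| − (2+4) = 3
minimum over rows = 2 → strictly diagonally dominant (convergence guaranteed)

2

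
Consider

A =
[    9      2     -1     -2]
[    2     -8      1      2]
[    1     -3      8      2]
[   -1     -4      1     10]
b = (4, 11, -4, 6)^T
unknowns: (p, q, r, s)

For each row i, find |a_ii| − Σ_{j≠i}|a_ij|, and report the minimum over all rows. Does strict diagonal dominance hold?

row 1: |9| − (2+1+2) = 4
row 2: |-8| − (2+1+2) = 3
row 3: |8| − (1+3+2) = 2
row 4: |10| − (1+4+1) = 4
minimum over rows = 2 → strictly diagonally dominant (convergence guaranteed)

2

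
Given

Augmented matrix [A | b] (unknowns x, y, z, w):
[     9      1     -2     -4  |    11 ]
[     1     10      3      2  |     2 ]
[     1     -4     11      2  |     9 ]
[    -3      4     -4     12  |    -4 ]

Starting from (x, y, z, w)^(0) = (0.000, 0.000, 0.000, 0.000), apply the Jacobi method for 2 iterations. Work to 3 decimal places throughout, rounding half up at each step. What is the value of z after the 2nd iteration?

0.840

Iteration 1:
  x = (11 - (1)·0.000 - (-2)·0.000 - (-4)·0.000) / (9) = 1.222
  y = (2 - (1)·0.000 - (3)·0.000 - (2)·0.000) / (10) = 0.200
  z = (9 - (1)·0.000 - (-4)·0.000 - (2)·0.000) / (11) = 0.818
  w = (-4 - (-3)·0.000 - (4)·0.000 - (-4)·0.000) / (12) = -0.333
Iteration 2:
  x = (11 - (1)·0.200 - (-2)·0.818 - (-4)·-0.333) / (9) = 1.234
  y = (2 - (1)·1.222 - (3)·0.818 - (2)·-0.333) / (10) = -0.101
  z = (9 - (1)·1.222 - (-4)·0.200 - (2)·-0.333) / (11) = 0.840
  w = (-4 - (-3)·1.222 - (4)·0.200 - (-4)·0.818) / (12) = 0.178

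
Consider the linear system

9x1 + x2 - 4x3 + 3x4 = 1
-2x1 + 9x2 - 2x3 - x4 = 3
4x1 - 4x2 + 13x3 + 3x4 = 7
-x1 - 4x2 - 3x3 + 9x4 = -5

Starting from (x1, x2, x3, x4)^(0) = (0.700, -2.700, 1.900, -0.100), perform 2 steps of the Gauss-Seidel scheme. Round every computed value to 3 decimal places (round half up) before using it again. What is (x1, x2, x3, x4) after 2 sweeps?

Iteration 1:
  x1 = (1 - (1)·-2.700 - (-4)·1.900 - (3)·-0.100) / (9) = 1.289
  x2 = (3 - (-2)·1.289 - (-2)·1.900 - (-1)·-0.100) / (9) = 1.031
  x3 = (7 - (4)·1.289 - (-4)·1.031 - (3)·-0.100) / (13) = 0.482
  x4 = (-5 - (-1)·1.289 - (-4)·1.031 - (-3)·0.482) / (9) = 0.207
Iteration 2:
  x1 = (1 - (1)·1.031 - (-4)·0.482 - (3)·0.207) / (9) = 0.142
  x2 = (3 - (-2)·0.142 - (-2)·0.482 - (-1)·0.207) / (9) = 0.495
  x3 = (7 - (4)·0.142 - (-4)·0.495 - (3)·0.207) / (13) = 0.599
  x4 = (-5 - (-1)·0.142 - (-4)·0.495 - (-3)·0.599) / (9) = -0.120

(0.142, 0.495, 0.599, -0.120)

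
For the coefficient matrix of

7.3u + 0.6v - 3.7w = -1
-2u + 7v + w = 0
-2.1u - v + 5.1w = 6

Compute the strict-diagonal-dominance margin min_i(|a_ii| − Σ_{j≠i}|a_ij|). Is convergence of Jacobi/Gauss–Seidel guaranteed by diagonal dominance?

2

row 1: |7.3| − (0.6+3.7) = 3
row 2: |7| − (2+1) = 4
row 3: |5.1| − (2.1+1) = 2
minimum over rows = 2 → strictly diagonally dominant (convergence guaranteed)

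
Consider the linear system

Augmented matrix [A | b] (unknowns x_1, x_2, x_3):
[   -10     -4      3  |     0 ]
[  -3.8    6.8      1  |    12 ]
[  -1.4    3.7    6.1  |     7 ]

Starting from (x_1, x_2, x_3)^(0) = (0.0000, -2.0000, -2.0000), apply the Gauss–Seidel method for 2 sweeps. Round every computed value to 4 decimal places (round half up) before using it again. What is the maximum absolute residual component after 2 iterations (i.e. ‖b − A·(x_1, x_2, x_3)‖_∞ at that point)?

Iteration 1:
  x_1 = (0 - (-4)·-2.0000 - (3)·-2.0000) / (-10) = 0.2000
  x_2 = (12 - (-3.8)·0.2000 - (1)·-2.0000) / (6.8) = 2.1706
  x_3 = (7 - (-1.4)·0.2000 - (3.7)·2.1706) / (6.1) = -0.1232
Iteration 2:
  x_1 = (0 - (-4)·2.1706 - (3)·-0.1232) / (-10) = -0.9052
  x_2 = (12 - (-3.8)·-0.9052 - (1)·-0.1232) / (6.8) = 1.2770
  x_3 = (7 - (-1.4)·-0.9052 - (3.7)·1.2770) / (6.1) = 0.1652
Residual b − A·x = (-4.4396, -0.2886, 0.0001); ∞-norm = 4.4396

4.4396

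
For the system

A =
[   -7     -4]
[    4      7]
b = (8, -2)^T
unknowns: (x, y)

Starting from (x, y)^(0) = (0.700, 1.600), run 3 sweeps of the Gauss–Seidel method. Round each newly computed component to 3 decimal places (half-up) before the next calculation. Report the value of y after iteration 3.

Iteration 1:
  x = (8 - (-4)·1.600) / (-7) = -2.057
  y = (-2 - (4)·-2.057) / (7) = 0.890
Iteration 2:
  x = (8 - (-4)·0.890) / (-7) = -1.651
  y = (-2 - (4)·-1.651) / (7) = 0.658
Iteration 3:
  x = (8 - (-4)·0.658) / (-7) = -1.519
  y = (-2 - (4)·-1.519) / (7) = 0.582

0.582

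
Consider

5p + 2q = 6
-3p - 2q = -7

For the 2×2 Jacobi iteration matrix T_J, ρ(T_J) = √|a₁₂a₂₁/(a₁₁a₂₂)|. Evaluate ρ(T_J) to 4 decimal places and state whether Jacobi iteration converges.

a₁₂a₂₁/(a₁₁a₂₂) = (2)·(-3) / ((5)·(-2)) = 0.600000
ρ = √|0.600000| = √0.600000 = 0.7746
ρ < 1, so Jacobi converges

0.7746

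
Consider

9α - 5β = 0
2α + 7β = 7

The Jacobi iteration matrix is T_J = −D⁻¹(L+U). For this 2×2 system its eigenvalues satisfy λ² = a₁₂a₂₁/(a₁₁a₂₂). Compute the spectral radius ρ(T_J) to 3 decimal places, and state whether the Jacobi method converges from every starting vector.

0.398

a₁₂a₂₁/(a₁₁a₂₂) = (-5)·(2) / ((9)·(7)) = -0.158730
ρ = √|-0.158730| = √0.158730 = 0.398
ρ < 1, so Jacobi converges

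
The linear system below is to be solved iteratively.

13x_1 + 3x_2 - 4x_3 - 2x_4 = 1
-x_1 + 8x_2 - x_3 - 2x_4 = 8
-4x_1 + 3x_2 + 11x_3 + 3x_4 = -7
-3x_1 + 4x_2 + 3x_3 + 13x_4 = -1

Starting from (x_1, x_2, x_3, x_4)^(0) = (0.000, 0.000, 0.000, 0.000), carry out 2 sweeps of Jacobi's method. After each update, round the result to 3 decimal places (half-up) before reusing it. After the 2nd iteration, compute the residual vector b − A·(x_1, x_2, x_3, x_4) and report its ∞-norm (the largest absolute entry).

1.057

Iteration 1:
  x_1 = (1 - (3)·0.000 - (-4)·0.000 - (-2)·0.000) / (13) = 0.077
  x_2 = (8 - (-1)·0.000 - (-1)·0.000 - (-2)·0.000) / (8) = 1.000
  x_3 = (-7 - (-4)·0.000 - (3)·0.000 - (3)·0.000) / (11) = -0.636
  x_4 = (-1 - (-3)·0.000 - (4)·0.000 - (3)·0.000) / (13) = -0.077
Iteration 2:
  x_1 = (1 - (3)·1.000 - (-4)·-0.636 - (-2)·-0.077) / (13) = -0.361
  x_2 = (8 - (-1)·0.077 - (-1)·-0.636 - (-2)·-0.077) / (8) = 0.911
  x_3 = (-7 - (-4)·0.077 - (3)·1.000 - (3)·-0.077) / (11) = -0.860
  x_4 = (-1 - (-3)·0.077 - (4)·1.000 - (3)·-0.636) / (13) = -0.220
Residual b − A·x = (-0.920, -0.949, -1.057, -0.287); ∞-norm = 1.057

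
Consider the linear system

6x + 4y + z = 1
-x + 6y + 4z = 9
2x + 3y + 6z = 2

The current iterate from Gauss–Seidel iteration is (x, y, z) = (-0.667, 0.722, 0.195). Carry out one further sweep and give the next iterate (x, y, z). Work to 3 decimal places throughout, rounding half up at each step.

(-0.347, 1.312, -0.207)

One sweep:
  x = (1 - (4)·0.722 - (1)·0.195) / (6) = -0.347
  y = (9 - (-1)·-0.347 - (4)·0.195) / (6) = 1.312
  z = (2 - (2)·-0.347 - (3)·1.312) / (6) = -0.207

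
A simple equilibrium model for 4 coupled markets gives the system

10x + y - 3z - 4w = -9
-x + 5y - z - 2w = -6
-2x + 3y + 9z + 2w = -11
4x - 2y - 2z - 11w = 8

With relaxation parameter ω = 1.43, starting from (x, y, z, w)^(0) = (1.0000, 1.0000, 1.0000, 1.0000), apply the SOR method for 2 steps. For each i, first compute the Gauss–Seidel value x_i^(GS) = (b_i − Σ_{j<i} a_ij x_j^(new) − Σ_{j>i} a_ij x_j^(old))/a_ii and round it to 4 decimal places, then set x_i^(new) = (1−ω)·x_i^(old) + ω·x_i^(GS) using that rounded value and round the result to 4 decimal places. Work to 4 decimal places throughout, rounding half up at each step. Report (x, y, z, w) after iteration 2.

(-2.1376, -2.8158, 0.1052, -1.0218)

Iteration 1:
  x: GS value = (-9 - (1)·1.0000 - (-3)·1.0000 - (-4)·1.0000) / (10) = -0.3000;  x ← (1−ω)·1.0000 + ω·-0.3000 = -0.8590
  y: GS value = (-6 - (-1)·-0.8590 - (-1)·1.0000 - (-2)·1.0000) / (5) = -0.7718;  y ← (1−ω)·1.0000 + ω·-0.7718 = -1.5337
  z: GS value = (-11 - (-2)·-0.8590 - (3)·-1.5337 - (2)·1.0000) / (9) = -1.1241;  z ← (1−ω)·1.0000 + ω·-1.1241 = -2.0375
  w: GS value = (8 - (4)·-0.8590 - (-2)·-1.5337 - (-2)·-2.0375) / (-11) = -0.3903;  w ← (1−ω)·1.0000 + ω·-0.3903 = -0.9881
Iteration 2:
  x: GS value = (-9 - (1)·-1.5337 - (-3)·-2.0375 - (-4)·-0.9881) / (10) = -1.7531;  x ← (1−ω)·-0.8590 + ω·-1.7531 = -2.1376
  y: GS value = (-6 - (-1)·-2.1376 - (-1)·-2.0375 - (-2)·-0.9881) / (5) = -2.4303;  y ← (1−ω)·-1.5337 + ω·-2.4303 = -2.8158
  z: GS value = (-11 - (-2)·-2.1376 - (3)·-2.8158 - (2)·-0.9881) / (9) = -0.5391;  z ← (1−ω)·-2.0375 + ω·-0.5391 = 0.1052
  w: GS value = (8 - (4)·-2.1376 - (-2)·-2.8158 - (-2)·0.1052) / (-11) = -1.0117;  w ← (1−ω)·-0.9881 + ω·-1.0117 = -1.0218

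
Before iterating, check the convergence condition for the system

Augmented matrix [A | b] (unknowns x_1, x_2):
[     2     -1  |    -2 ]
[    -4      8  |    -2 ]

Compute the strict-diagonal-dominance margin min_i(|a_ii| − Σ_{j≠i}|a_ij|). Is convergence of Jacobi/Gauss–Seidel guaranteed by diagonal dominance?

row 1: |2| − (1) = 1
row 2: |8| − (4) = 4
minimum over rows = 1 → strictly diagonally dominant (convergence guaranteed)

1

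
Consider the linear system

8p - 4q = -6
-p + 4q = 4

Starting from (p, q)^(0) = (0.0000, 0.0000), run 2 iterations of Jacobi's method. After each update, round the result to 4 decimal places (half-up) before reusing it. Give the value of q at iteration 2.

0.8125

Iteration 1:
  p = (-6 - (-4)·0.0000) / (8) = -0.7500
  q = (4 - (-1)·0.0000) / (4) = 1.0000
Iteration 2:
  p = (-6 - (-4)·1.0000) / (8) = -0.2500
  q = (4 - (-1)·-0.7500) / (4) = 0.8125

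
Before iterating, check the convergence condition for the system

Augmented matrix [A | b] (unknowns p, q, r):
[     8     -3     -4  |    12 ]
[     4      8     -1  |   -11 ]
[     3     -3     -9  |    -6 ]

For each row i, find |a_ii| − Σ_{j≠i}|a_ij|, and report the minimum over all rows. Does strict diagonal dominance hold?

1

row 1: |8| − (3+4) = 1
row 2: |8| − (4+1) = 3
row 3: |-9| − (3+3) = 3
minimum over rows = 1 → strictly diagonally dominant (convergence guaranteed)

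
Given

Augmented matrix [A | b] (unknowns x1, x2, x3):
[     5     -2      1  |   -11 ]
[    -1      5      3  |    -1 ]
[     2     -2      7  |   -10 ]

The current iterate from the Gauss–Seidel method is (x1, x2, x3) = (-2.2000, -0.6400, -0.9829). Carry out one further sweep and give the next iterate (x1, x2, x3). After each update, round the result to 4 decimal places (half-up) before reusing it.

(-2.2594, -0.0621, -0.8008)

One sweep:
  x1 = (-11 - (-2)·-0.6400 - (1)·-0.9829) / (5) = -2.2594
  x2 = (-1 - (-1)·-2.2594 - (3)·-0.9829) / (5) = -0.0621
  x3 = (-10 - (2)·-2.2594 - (-2)·-0.0621) / (7) = -0.8008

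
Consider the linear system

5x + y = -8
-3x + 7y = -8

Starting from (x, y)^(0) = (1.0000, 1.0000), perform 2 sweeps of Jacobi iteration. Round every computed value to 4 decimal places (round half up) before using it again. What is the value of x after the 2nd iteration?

Iteration 1:
  x = (-8 - (1)·1.0000) / (5) = -1.8000
  y = (-8 - (-3)·1.0000) / (7) = -0.7143
Iteration 2:
  x = (-8 - (1)·-0.7143) / (5) = -1.4571
  y = (-8 - (-3)·-1.8000) / (7) = -1.9143

-1.4571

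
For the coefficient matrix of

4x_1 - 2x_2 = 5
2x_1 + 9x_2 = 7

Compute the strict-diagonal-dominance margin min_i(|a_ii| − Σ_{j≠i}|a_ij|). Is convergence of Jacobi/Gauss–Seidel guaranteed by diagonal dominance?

row 1: |4| − (2) = 2
row 2: |9| − (2) = 7
minimum over rows = 2 → strictly diagonally dominant (convergence guaranteed)

2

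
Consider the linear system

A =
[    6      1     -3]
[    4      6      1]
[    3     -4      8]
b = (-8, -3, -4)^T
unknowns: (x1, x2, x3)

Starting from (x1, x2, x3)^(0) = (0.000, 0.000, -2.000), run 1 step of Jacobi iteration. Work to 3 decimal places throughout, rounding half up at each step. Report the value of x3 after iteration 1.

-0.500

Iteration 1:
  x1 = (-8 - (1)·0.000 - (-3)·-2.000) / (6) = -2.333
  x2 = (-3 - (4)·0.000 - (1)·-2.000) / (6) = -0.167
  x3 = (-4 - (3)·0.000 - (-4)·0.000) / (8) = -0.500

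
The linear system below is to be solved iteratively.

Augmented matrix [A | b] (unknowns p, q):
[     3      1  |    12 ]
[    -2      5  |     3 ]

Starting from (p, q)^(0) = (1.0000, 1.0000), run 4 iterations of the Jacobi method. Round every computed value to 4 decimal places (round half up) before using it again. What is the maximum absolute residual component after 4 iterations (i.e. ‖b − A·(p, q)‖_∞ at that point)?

0.1423

Iteration 1:
  p = (12 - (1)·1.0000) / (3) = 3.6667
  q = (3 - (-2)·1.0000) / (5) = 1.0000
Iteration 2:
  p = (12 - (1)·1.0000) / (3) = 3.6667
  q = (3 - (-2)·3.6667) / (5) = 2.0667
Iteration 3:
  p = (12 - (1)·2.0667) / (3) = 3.3111
  q = (3 - (-2)·3.6667) / (5) = 2.0667
Iteration 4:
  p = (12 - (1)·2.0667) / (3) = 3.3111
  q = (3 - (-2)·3.3111) / (5) = 1.9244
Residual b − A·x = (0.1423, 0.0002); ∞-norm = 0.1423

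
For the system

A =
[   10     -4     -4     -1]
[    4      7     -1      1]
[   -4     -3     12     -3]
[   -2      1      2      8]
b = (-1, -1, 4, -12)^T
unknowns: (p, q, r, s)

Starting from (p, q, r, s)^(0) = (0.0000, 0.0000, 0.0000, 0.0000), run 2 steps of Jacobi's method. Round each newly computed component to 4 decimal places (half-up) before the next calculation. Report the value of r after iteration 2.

-0.1107

Iteration 1:
  p = (-1 - (-4)·0.0000 - (-4)·0.0000 - (-1)·0.0000) / (10) = -0.1000
  q = (-1 - (4)·0.0000 - (-1)·0.0000 - (1)·0.0000) / (7) = -0.1429
  r = (4 - (-4)·0.0000 - (-3)·0.0000 - (-3)·0.0000) / (12) = 0.3333
  s = (-12 - (-2)·0.0000 - (1)·0.0000 - (2)·0.0000) / (8) = -1.5000
Iteration 2:
  p = (-1 - (-4)·-0.1429 - (-4)·0.3333 - (-1)·-1.5000) / (10) = -0.1738
  q = (-1 - (4)·-0.1000 - (-1)·0.3333 - (1)·-1.5000) / (7) = 0.1762
  r = (4 - (-4)·-0.1000 - (-3)·-0.1429 - (-3)·-1.5000) / (12) = -0.1107
  s = (-12 - (-2)·-0.1000 - (1)·-0.1429 - (2)·0.3333) / (8) = -1.5905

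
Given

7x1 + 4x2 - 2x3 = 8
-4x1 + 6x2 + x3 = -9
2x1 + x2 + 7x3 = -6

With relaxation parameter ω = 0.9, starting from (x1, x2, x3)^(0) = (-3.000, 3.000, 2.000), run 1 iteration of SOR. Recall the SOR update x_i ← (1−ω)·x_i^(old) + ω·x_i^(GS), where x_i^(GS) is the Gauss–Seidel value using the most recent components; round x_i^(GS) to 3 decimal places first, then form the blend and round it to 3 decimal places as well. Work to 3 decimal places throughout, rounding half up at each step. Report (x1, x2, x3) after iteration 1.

Iteration 1:
  x1: GS value = (8 - (4)·3.000 - (-2)·2.000) / (7) = 0.000;  x1 ← (1−ω)·-3.000 + ω·0.000 = -0.300
  x2: GS value = (-9 - (-4)·-0.300 - (1)·2.000) / (6) = -2.033;  x2 ← (1−ω)·3.000 + ω·-2.033 = -1.530
  x3: GS value = (-6 - (2)·-0.300 - (1)·-1.530) / (7) = -0.553;  x3 ← (1−ω)·2.000 + ω·-0.553 = -0.298

(-0.300, -1.530, -0.298)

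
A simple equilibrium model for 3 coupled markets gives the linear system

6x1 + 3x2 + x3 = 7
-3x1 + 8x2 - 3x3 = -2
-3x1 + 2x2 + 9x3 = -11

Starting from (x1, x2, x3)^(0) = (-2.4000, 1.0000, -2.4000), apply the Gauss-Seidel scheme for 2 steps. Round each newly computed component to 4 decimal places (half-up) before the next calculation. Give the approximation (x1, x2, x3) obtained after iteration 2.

(1.6583, 0.1094, -0.6938)

Iteration 1:
  x1 = (7 - (3)·1.0000 - (1)·-2.4000) / (6) = 1.0667
  x2 = (-2 - (-3)·1.0667 - (-3)·-2.4000) / (8) = -0.7500
  x3 = (-11 - (-3)·1.0667 - (2)·-0.7500) / (9) = -0.7000
Iteration 2:
  x1 = (7 - (3)·-0.7500 - (1)·-0.7000) / (6) = 1.6583
  x2 = (-2 - (-3)·1.6583 - (-3)·-0.7000) / (8) = 0.1094
  x3 = (-11 - (-3)·1.6583 - (2)·0.1094) / (9) = -0.6938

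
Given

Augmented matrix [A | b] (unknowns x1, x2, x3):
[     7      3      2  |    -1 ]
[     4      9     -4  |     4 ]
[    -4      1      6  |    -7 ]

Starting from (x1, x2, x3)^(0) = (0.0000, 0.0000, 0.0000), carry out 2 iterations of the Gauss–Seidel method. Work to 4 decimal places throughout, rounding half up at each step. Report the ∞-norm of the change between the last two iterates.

0.6728

Iteration 1:
  x1 = (-1 - (3)·0.0000 - (2)·0.0000) / (7) = -0.1429
  x2 = (4 - (4)·-0.1429 - (-4)·0.0000) / (9) = 0.5080
  x3 = (-7 - (-4)·-0.1429 - (1)·0.5080) / (6) = -1.3466
Iteration 2:
  x1 = (-1 - (3)·0.5080 - (2)·-1.3466) / (7) = 0.0242
  x2 = (4 - (4)·0.0242 - (-4)·-1.3466) / (9) = -0.1648
  x3 = (-7 - (-4)·0.0242 - (1)·-0.1648) / (6) = -1.1231
Change: (0.1671, -0.6728, 0.2235) → max |·| = 0.6728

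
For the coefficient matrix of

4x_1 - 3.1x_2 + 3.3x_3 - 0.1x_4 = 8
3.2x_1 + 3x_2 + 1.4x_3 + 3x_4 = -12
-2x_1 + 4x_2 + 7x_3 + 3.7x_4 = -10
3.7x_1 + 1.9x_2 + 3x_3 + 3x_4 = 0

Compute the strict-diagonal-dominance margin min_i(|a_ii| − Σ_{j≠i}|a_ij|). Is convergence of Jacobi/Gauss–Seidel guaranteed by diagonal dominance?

row 1: |4| − (3.1+3.3+0.1) = -2.5
row 2: |3| − (3.2+1.4+3) = -4.6
row 3: |7| − (2+4+3.7) = -2.7
row 4: |3| − (3.7+1.9+3) = -5.6
minimum over rows = -5.6 → not strictly diagonally dominant

-5.6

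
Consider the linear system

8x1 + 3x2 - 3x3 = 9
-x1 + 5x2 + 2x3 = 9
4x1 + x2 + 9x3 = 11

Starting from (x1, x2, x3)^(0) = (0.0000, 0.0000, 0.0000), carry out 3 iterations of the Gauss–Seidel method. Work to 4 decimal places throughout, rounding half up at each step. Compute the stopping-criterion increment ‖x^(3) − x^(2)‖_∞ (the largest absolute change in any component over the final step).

0.2261

Iteration 1:
  x1 = (9 - (3)·0.0000 - (-3)·0.0000) / (8) = 1.1250
  x2 = (9 - (-1)·1.1250 - (2)·0.0000) / (5) = 2.0250
  x3 = (11 - (4)·1.1250 - (1)·2.0250) / (9) = 0.4972
Iteration 2:
  x1 = (9 - (3)·2.0250 - (-3)·0.4972) / (8) = 0.5521
  x2 = (9 - (-1)·0.5521 - (2)·0.4972) / (5) = 1.7115
  x3 = (11 - (4)·0.5521 - (1)·1.7115) / (9) = 0.7867
Iteration 3:
  x1 = (9 - (3)·1.7115 - (-3)·0.7867) / (8) = 0.7782
  x2 = (9 - (-1)·0.7782 - (2)·0.7867) / (5) = 1.6410
  x3 = (11 - (4)·0.7782 - (1)·1.6410) / (9) = 0.6940
Change: (0.2261, -0.0705, -0.0927) → max |·| = 0.2261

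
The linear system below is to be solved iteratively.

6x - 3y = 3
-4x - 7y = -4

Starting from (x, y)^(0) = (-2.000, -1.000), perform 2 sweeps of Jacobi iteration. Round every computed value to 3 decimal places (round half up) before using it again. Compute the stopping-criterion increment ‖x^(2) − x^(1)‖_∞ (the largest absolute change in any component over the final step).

1.357

Iteration 1:
  x = (3 - (-3)·-1.000) / (6) = 0.000
  y = (-4 - (-4)·-2.000) / (-7) = 1.714
Iteration 2:
  x = (3 - (-3)·1.714) / (6) = 1.357
  y = (-4 - (-4)·0.000) / (-7) = 0.571
Change: (1.357, -1.143) → max |·| = 1.357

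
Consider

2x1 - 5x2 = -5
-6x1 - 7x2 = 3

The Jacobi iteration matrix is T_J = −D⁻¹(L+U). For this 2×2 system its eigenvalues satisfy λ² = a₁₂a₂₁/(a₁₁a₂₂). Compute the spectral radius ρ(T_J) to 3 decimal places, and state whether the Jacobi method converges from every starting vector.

1.464

a₁₂a₂₁/(a₁₁a₂₂) = (-5)·(-6) / ((2)·(-7)) = -2.142857
ρ = √|-2.142857| = √2.142857 = 1.464
ρ > 1, so Jacobi diverges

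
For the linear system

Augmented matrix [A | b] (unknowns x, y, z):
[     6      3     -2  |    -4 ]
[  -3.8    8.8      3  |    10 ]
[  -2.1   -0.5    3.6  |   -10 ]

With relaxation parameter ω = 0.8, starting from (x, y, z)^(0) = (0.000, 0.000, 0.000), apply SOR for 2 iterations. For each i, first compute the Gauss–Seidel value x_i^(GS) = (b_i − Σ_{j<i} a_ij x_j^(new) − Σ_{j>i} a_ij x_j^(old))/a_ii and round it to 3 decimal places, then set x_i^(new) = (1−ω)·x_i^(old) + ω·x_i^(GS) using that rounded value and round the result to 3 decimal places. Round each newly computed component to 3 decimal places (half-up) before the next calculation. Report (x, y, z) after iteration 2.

(-1.568, 1.164, -3.303)

Iteration 1:
  x: GS value = (-4 - (3)·0.000 - (-2)·0.000) / (6) = -0.667;  x ← (1−ω)·0.000 + ω·-0.667 = -0.534
  y: GS value = (10 - (-3.8)·-0.534 - (3)·0.000) / (8.8) = 0.906;  y ← (1−ω)·0.000 + ω·0.906 = 0.725
  z: GS value = (-10 - (-2.1)·-0.534 - (-0.5)·0.725) / (3.6) = -2.989;  z ← (1−ω)·0.000 + ω·-2.989 = -2.391
Iteration 2:
  x: GS value = (-4 - (3)·0.725 - (-2)·-2.391) / (6) = -1.826;  x ← (1−ω)·-0.534 + ω·-1.826 = -1.568
  y: GS value = (10 - (-3.8)·-1.568 - (3)·-2.391) / (8.8) = 1.274;  y ← (1−ω)·0.725 + ω·1.274 = 1.164
  z: GS value = (-10 - (-2.1)·-1.568 - (-0.5)·1.164) / (3.6) = -3.531;  z ← (1−ω)·-2.391 + ω·-3.531 = -3.303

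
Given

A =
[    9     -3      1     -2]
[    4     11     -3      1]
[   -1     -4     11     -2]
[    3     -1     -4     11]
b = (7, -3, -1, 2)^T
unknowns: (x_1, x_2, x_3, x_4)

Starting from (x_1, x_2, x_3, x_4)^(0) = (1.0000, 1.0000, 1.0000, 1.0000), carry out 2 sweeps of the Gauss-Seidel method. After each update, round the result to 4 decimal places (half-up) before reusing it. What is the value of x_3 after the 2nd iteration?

Iteration 1:
  x_1 = (7 - (-3)·1.0000 - (1)·1.0000 - (-2)·1.0000) / (9) = 1.2222
  x_2 = (-3 - (4)·1.2222 - (-3)·1.0000 - (1)·1.0000) / (11) = -0.5353
  x_3 = (-1 - (-1)·1.2222 - (-4)·-0.5353 - (-2)·1.0000) / (11) = 0.0074
  x_4 = (2 - (3)·1.2222 - (-1)·-0.5353 - (-4)·0.0074) / (11) = -0.1975
Iteration 2:
  x_1 = (7 - (-3)·-0.5353 - (1)·0.0074 - (-2)·-0.1975) / (9) = 0.5546
  x_2 = (-3 - (4)·0.5546 - (-3)·0.0074 - (1)·-0.1975) / (11) = -0.4544
  x_3 = (-1 - (-1)·0.5546 - (-4)·-0.4544 - (-2)·-0.1975) / (11) = -0.2416
  x_4 = (2 - (3)·0.5546 - (-1)·-0.4544 - (-4)·-0.2416) / (11) = -0.0986

-0.2416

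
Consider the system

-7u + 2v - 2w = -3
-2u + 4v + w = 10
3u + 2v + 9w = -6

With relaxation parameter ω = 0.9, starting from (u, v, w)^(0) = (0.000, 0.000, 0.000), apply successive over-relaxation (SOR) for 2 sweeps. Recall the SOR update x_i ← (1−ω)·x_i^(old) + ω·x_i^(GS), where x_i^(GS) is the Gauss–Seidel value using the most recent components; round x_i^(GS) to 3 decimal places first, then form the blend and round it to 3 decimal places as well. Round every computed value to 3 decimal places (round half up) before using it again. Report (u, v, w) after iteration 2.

(1.356, 3.373, -1.801)

Iteration 1:
  u: GS value = (-3 - (2)·0.000 - (-2)·0.000) / (-7) = 0.429;  u ← (1−ω)·0.000 + ω·0.429 = 0.386
  v: GS value = (10 - (-2)·0.386 - (1)·0.000) / (4) = 2.693;  v ← (1−ω)·0.000 + ω·2.693 = 2.424
  w: GS value = (-6 - (3)·0.386 - (2)·2.424) / (9) = -1.334;  w ← (1−ω)·0.000 + ω·-1.334 = -1.201
Iteration 2:
  u: GS value = (-3 - (2)·2.424 - (-2)·-1.201) / (-7) = 1.464;  u ← (1−ω)·0.386 + ω·1.464 = 1.356
  v: GS value = (10 - (-2)·1.356 - (1)·-1.201) / (4) = 3.478;  v ← (1−ω)·2.424 + ω·3.478 = 3.373
  w: GS value = (-6 - (3)·1.356 - (2)·3.373) / (9) = -1.868;  w ← (1−ω)·-1.201 + ω·-1.868 = -1.801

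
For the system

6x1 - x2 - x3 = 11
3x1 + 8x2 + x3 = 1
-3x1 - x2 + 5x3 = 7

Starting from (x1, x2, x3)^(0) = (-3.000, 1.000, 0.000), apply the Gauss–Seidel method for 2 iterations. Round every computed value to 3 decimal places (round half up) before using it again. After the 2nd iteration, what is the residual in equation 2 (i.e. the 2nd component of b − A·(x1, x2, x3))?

Iteration 1:
  x1 = (11 - (-1)·1.000 - (-1)·0.000) / (6) = 2.000
  x2 = (1 - (3)·2.000 - (1)·0.000) / (8) = -0.625
  x3 = (7 - (-3)·2.000 - (-1)·-0.625) / (5) = 2.475
Iteration 2:
  x1 = (11 - (-1)·-0.625 - (-1)·2.475) / (6) = 2.142
  x2 = (1 - (3)·2.142 - (1)·2.475) / (8) = -0.988
  x3 = (7 - (-3)·2.142 - (-1)·-0.988) / (5) = 2.488
Residual b − A·x = (-0.352, -0.010, -0.002)

-0.010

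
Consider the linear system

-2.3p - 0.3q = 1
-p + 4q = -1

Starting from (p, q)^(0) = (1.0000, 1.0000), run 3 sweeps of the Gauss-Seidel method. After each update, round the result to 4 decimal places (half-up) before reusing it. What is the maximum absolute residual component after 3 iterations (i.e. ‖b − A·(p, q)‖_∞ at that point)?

0.0005

Iteration 1:
  p = (1 - (-0.3)·1.0000) / (-2.3) = -0.5652
  q = (-1 - (-1)·-0.5652) / (4) = -0.3913
Iteration 2:
  p = (1 - (-0.3)·-0.3913) / (-2.3) = -0.3837
  q = (-1 - (-1)·-0.3837) / (4) = -0.3459
Iteration 3:
  p = (1 - (-0.3)·-0.3459) / (-2.3) = -0.3897
  q = (-1 - (-1)·-0.3897) / (4) = -0.3474
Residual b − A·x = (-0.0005, -0.0001); ∞-norm = 0.0005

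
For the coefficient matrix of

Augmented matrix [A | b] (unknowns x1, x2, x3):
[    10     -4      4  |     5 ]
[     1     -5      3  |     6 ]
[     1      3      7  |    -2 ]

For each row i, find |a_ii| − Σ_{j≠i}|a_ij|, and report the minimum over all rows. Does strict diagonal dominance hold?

1

row 1: |10| − (4+4) = 2
row 2: |-5| − (1+3) = 1
row 3: |7| − (1+3) = 3
minimum over rows = 1 → strictly diagonally dominant (convergence guaranteed)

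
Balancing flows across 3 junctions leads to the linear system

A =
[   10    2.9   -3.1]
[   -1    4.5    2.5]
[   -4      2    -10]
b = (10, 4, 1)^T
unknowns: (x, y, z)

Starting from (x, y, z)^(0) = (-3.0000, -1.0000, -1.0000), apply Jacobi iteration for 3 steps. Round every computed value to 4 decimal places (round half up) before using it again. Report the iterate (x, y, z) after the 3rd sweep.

Iteration 1:
  x = (10 - (2.9)·-1.0000 - (-3.1)·-1.0000) / (10) = 0.9800
  y = (4 - (-1)·-3.0000 - (2.5)·-1.0000) / (4.5) = 0.7778
  z = (1 - (-4)·-3.0000 - (2)·-1.0000) / (-10) = 0.9000
Iteration 2:
  x = (10 - (2.9)·0.7778 - (-3.1)·0.9000) / (10) = 1.0534
  y = (4 - (-1)·0.9800 - (2.5)·0.9000) / (4.5) = 0.6067
  z = (1 - (-4)·0.9800 - (2)·0.7778) / (-10) = -0.3364
Iteration 3:
  x = (10 - (2.9)·0.6067 - (-3.1)·-0.3364) / (10) = 0.7198
  y = (4 - (-1)·1.0534 - (2.5)·-0.3364) / (4.5) = 1.3099
  z = (1 - (-4)·1.0534 - (2)·0.6067) / (-10) = -0.4000

(0.7198, 1.3099, -0.4000)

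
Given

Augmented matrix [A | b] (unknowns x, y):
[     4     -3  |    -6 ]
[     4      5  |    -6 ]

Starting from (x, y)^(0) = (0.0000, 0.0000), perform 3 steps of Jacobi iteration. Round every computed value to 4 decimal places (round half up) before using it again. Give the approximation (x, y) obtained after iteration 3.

(-1.5000, 0.7200)

Iteration 1:
  x = (-6 - (-3)·0.0000) / (4) = -1.5000
  y = (-6 - (4)·0.0000) / (5) = -1.2000
Iteration 2:
  x = (-6 - (-3)·-1.2000) / (4) = -2.4000
  y = (-6 - (4)·-1.5000) / (5) = 0.0000
Iteration 3:
  x = (-6 - (-3)·0.0000) / (4) = -1.5000
  y = (-6 - (4)·-2.4000) / (5) = 0.7200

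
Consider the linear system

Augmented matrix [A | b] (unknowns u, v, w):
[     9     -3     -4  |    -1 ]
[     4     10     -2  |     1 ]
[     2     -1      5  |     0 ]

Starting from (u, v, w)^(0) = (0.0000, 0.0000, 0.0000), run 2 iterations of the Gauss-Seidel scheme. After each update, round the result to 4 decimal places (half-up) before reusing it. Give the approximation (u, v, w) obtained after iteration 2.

(-0.0304, 0.1268, 0.0375)

Iteration 1:
  u = (-1 - (-3)·0.0000 - (-4)·0.0000) / (9) = -0.1111
  v = (1 - (4)·-0.1111 - (-2)·0.0000) / (10) = 0.1444
  w = (0 - (2)·-0.1111 - (-1)·0.1444) / (5) = 0.0733
Iteration 2:
  u = (-1 - (-3)·0.1444 - (-4)·0.0733) / (9) = -0.0304
  v = (1 - (4)·-0.0304 - (-2)·0.0733) / (10) = 0.1268
  w = (0 - (2)·-0.0304 - (-1)·0.1268) / (5) = 0.0375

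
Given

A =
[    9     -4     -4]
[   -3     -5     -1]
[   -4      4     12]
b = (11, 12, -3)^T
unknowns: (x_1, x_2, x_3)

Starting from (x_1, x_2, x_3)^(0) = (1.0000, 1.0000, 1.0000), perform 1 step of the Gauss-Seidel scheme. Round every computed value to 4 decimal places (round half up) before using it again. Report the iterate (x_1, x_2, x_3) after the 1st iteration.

(2.1111, -3.8667, 1.7426)

Iteration 1:
  x_1 = (11 - (-4)·1.0000 - (-4)·1.0000) / (9) = 2.1111
  x_2 = (12 - (-3)·2.1111 - (-1)·1.0000) / (-5) = -3.8667
  x_3 = (-3 - (-4)·2.1111 - (4)·-3.8667) / (12) = 1.7426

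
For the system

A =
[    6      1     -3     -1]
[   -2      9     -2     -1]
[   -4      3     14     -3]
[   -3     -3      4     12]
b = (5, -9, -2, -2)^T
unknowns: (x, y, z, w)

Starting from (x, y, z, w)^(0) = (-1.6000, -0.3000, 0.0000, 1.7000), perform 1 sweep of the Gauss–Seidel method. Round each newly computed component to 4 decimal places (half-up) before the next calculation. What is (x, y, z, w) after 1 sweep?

(1.1667, -0.5518, 0.6730, -0.2373)

Iteration 1:
  x = (5 - (1)·-0.3000 - (-3)·0.0000 - (-1)·1.7000) / (6) = 1.1667
  y = (-9 - (-2)·1.1667 - (-2)·0.0000 - (-1)·1.7000) / (9) = -0.5518
  z = (-2 - (-4)·1.1667 - (3)·-0.5518 - (-3)·1.7000) / (14) = 0.6730
  w = (-2 - (-3)·1.1667 - (-3)·-0.5518 - (4)·0.6730) / (12) = -0.2373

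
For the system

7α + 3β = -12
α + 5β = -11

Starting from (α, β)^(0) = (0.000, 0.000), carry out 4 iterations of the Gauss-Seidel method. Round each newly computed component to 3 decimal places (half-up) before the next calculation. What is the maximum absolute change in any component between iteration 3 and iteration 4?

Iteration 1:
  α = (-12 - (3)·0.000) / (7) = -1.714
  β = (-11 - (1)·-1.714) / (5) = -1.857
Iteration 2:
  α = (-12 - (3)·-1.857) / (7) = -0.918
  β = (-11 - (1)·-0.918) / (5) = -2.016
Iteration 3:
  α = (-12 - (3)·-2.016) / (7) = -0.850
  β = (-11 - (1)·-0.850) / (5) = -2.030
Iteration 4:
  α = (-12 - (3)·-2.030) / (7) = -0.844
  β = (-11 - (1)·-0.844) / (5) = -2.031
Change: (0.006, -0.001) → max |·| = 0.006

0.006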